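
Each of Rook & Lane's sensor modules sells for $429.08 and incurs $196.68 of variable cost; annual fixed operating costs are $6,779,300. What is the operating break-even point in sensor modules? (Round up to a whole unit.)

Contribution margin per unit = $429.08 − $196.68 = $232.40.
Break-even volume = fixed costs ÷ CM per unit = $6,779,300 ÷ $232.40 = 29,170.83, so 29,171 sensor modules.

29,171 sensor modules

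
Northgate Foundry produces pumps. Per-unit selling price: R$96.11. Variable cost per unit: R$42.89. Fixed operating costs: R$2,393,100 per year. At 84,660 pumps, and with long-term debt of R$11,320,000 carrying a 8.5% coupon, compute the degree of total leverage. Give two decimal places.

Contribution at this volume is 84,660 × R$53.22 = R$4,505,605.20.
EBIT = R$4,505,605.20 − R$2,393,100 = R$2,112,505.20. Interest = R$962,200.00, so EBIT − I = R$1,150,305.20.
Degree of total leverage = total CM / (EBIT − interest) = R$4,505,605.20 / R$1,150,305.20 = 3.9169.

3.92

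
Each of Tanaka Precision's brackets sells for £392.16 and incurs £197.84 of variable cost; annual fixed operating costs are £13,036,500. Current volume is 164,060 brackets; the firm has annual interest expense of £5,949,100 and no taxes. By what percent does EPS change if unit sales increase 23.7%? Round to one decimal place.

Contribution at this volume is 164,060 × £194.32 = £31,880,139.20.
Subtracting fixed costs: EBIT = £31,880,139.20 − £13,036,500 = £18,843,639.20.
Interest = £5,949,100.00, so EBIT − I = £12,894,539.20.
DCL = total CM / (EBIT − I) = £31,880,139.20 / £12,894,539.20 = 2.4724.
%ΔEPS = DCL × %ΔSales = 2.4724 × +23.7% = +58.6%.

+58.6%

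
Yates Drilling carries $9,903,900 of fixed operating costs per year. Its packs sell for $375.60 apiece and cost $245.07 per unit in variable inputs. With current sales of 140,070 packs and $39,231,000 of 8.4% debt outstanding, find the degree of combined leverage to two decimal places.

3.60

Contribution at this volume is 140,070 × $130.53 = $18,283,337.10.
Operating income = contribution − fixed costs = $18,283,337.10 − $9,903,900 = $8,379,437.10. Interest = $3,295,404.00.
DOL = $18,283,337.10 ÷ $8,379,437.10 = 2.1819; DFL = $8,379,437.10 ÷ $5,084,033.10 = 1.6482.
DCL = DOL × DFL = 2.1819 × 1.6482 = 3.5962.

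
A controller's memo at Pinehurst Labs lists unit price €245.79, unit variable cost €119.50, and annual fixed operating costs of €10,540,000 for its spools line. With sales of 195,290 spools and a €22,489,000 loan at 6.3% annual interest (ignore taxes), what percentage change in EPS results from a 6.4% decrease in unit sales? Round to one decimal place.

Total contribution margin = 195,290 × €126.29 = €24,663,174.10.
Operating income = contribution − fixed costs = €24,663,174.10 − €10,540,000 = €14,123,174.10.
Interest = €1,416,807.00, so EBIT − I = €12,706,367.10.
Degree of combined leverage = contribution ÷ (EBIT − I) = €24,663,174.10 ÷ €12,706,367.10 = 1.9410.
%ΔEPS = DCL × %ΔSales = 1.9410 × -6.4% = -12.4%.

-12.4%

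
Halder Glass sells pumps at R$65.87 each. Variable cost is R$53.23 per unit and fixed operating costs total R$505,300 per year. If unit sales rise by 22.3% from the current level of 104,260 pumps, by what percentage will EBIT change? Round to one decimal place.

Contribution at this volume is 104,260 × R$12.64 = R$1,317,846.40.
Subtracting fixed costs: EBIT = R$1,317,846.40 − R$505,300 = R$812,546.40.
So DOL = total CM / EBIT = R$1,317,846.40 / R$812,546.40 = 1.6219.
Operating income changes by 1.6219 × +22.3% = +36.2%.

+36.2%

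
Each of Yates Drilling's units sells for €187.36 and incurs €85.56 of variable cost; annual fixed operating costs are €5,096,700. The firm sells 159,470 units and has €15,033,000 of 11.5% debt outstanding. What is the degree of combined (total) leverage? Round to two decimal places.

Total contribution margin = 159,470 × €101.80 = €16,234,046.00.
Operating income = contribution − fixed costs = €16,234,046.00 − €5,096,700 = €11,137,346.00. Interest = €1,728,795.00, so EBIT − I = €9,408,551.00.
Degree of total leverage = total CM / (EBIT − interest) = €16,234,046.00 / €9,408,551.00 = 1.7255.

1.73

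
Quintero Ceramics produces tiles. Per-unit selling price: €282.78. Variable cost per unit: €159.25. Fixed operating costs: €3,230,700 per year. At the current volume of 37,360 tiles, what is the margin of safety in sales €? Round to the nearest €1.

Each unit contributes €282.78 − €159.25 = €123.53. Break-even units = €3,230,700 ÷ €123.53 = 26,153.16; break-even revenue = 26,153.16 × €282.78 = €7,395,590.92.
Current sales = 37,360 × €282.78 = €10,564,660.80.
Margin of safety = €10,564,660.80 − €7,395,590.92 = €3,169,070.

€3,169,070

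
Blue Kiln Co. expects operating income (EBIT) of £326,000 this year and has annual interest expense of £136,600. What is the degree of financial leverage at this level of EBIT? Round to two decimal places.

1.72

Interest = £136,600.00.
DFL = EBIT ÷ (EBIT − I) = £326,000 ÷ (£326,000 − £136,600.00) = £326,000 ÷ £189,400.00 = 1.7212.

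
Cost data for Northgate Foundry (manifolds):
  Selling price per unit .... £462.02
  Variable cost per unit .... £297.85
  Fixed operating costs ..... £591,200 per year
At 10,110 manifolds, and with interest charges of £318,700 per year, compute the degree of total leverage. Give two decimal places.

2.21

At 10,110 units, contribution = 10,110 × £164.17 = £1,659,758.70.
Operating income = contribution − fixed costs = £1,659,758.70 − £591,200 = £1,068,558.70. Interest = £318,700.00, so EBIT − I = £749,858.70.
Degree of total leverage = total CM / (EBIT − interest) = £1,659,758.70 / £749,858.70 = 2.2134.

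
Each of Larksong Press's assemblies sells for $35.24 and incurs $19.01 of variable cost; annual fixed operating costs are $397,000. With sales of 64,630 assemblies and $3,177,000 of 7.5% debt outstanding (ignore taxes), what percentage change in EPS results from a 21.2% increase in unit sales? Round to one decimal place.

+53.8%

Contribution at this volume is 64,630 × $16.23 = $1,048,944.90.
EBIT = $1,048,944.90 − $397,000 = $651,944.90.
Interest = $238,275.00, so EBIT − I = $413,669.90.
DCL = total CM / (EBIT − I) = $1,048,944.90 / $413,669.90 = 2.5357.
EPS therefore changes by 2.5357 × (+21.2%) = +53.8%.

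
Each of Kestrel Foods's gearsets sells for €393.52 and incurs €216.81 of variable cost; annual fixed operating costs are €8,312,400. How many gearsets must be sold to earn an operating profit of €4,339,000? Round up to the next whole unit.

Each unit contributes €393.52 − €216.81 = €176.71.
Need Q such that Q × €176.71 − €8,312,400 = €4,339,000, i.e. Q = €12,651,400 / €176.71 = 71,594.14 → 71,595.

71,595 gearsets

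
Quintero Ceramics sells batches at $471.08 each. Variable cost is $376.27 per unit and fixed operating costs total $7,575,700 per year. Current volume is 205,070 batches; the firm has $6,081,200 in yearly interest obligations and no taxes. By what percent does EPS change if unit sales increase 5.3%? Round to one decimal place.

+17.8%

At 205,070 units, contribution = 205,070 × $94.81 = $19,442,686.70.
Operating income = contribution − fixed costs = $19,442,686.70 − $7,575,700 = $11,866,986.70.
After interest of $6,081,200.00, pre-tax earnings = $5,785,786.70.
Degree of combined leverage = contribution ÷ (EBIT − I) = $19,442,686.70 ÷ $5,785,786.70 = 3.3604.
%ΔEPS = DCL × %ΔSales = 3.3604 × +5.3% = +17.8%.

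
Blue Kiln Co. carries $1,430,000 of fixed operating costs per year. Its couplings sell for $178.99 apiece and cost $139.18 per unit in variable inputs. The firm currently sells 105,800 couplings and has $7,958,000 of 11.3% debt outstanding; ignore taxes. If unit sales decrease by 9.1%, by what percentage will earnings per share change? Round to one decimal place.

At 105,800 units, contribution = 105,800 × $39.81 = $4,211,898.00.
Operating income = contribution − fixed costs = $4,211,898.00 − $1,430,000 = $2,781,898.00.
Interest = $899,254.00, so EBIT − I = $1,882,644.00.
Degree of combined leverage = contribution ÷ (EBIT − I) = $4,211,898.00 ÷ $1,882,644.00 = 2.2372.
EPS therefore changes by 2.2372 × (-9.1%) = -20.4%.

-20.4%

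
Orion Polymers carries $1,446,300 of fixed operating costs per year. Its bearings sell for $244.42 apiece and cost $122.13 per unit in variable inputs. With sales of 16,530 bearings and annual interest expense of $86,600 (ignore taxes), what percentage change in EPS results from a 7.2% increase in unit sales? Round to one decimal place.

+29.8%

Total contribution margin = 16,530 × $122.29 = $2,021,453.70.
Operating income = contribution − fixed costs = $2,021,453.70 − $1,446,300 = $575,153.70.
Interest = $86,600.00, so EBIT − I = $488,553.70.
Degree of combined leverage = contribution ÷ (EBIT − I) = $2,021,453.70 ÷ $488,553.70 = 4.1376.
EPS therefore changes by 4.1376 × (+7.2%) = +29.8%.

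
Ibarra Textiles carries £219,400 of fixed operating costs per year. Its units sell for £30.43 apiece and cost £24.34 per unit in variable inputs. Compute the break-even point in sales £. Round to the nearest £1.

Contribution margin per unit = £30.43 − £24.34 = £6.09, a CM ratio of £6.09 ÷ £30.43 = 0.2001.
Break-even sales = FC ÷ CM ratio = £219,400 × £30.43 / £6.09 = £1,096,279.

£1,096,279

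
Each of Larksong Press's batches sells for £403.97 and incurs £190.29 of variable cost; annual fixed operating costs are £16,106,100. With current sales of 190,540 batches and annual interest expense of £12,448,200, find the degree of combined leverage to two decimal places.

At 190,540 units, contribution = 190,540 × £213.68 = £40,714,587.20.
EBIT = £40,714,587.20 − £16,106,100 = £24,608,487.20. Interest = £12,448,200.00.
DOL = £40,714,587.20 ÷ £24,608,487.20 = 1.6545; DFL = £24,608,487.20 ÷ £12,160,287.20 = 2.0237.
Combined leverage = 1.6545 × 2.0237 = 3.3482.

3.35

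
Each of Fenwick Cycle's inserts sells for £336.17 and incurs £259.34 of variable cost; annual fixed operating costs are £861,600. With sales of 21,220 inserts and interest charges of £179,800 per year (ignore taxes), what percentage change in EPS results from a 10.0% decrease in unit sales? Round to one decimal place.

Total contribution margin = 21,220 × £76.83 = £1,630,332.60.
Subtracting fixed costs: EBIT = £1,630,332.60 − £861,600 = £768,732.60.
After interest of £179,800.00, pre-tax earnings = £588,932.60.
DCL = total CM / (EBIT − I) = £1,630,332.60 / £588,932.60 = 2.7683.
EPS therefore changes by 2.7683 × (-10.0%) = -27.7%.

-27.7%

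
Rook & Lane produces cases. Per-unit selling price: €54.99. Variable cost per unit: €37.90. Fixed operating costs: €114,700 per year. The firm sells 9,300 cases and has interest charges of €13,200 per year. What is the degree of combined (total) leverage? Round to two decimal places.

Total contribution margin = 9,300 × €17.09 = €158,937.00.
Subtracting fixed costs: EBIT = €158,937.00 − €114,700 = €44,237.00. Interest = €13,200.00, so EBIT − I = €31,037.00.
DCL = contribution ÷ (EBIT − I) = €158,937.00 ÷ €31,037.00 = 5.1209.

5.12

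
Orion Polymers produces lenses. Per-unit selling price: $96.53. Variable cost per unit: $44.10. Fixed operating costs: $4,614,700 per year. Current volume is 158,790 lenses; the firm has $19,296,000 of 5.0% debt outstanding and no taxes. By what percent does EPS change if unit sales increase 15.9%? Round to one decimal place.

Contribution at this volume is 158,790 × $52.43 = $8,325,359.70.
Subtracting fixed costs: EBIT = $8,325,359.70 − $4,614,700 = $3,710,659.70.
After interest of $964,800.00, pre-tax earnings = $2,745,859.70.
Degree of combined leverage = contribution ÷ (EBIT − I) = $8,325,359.70 ÷ $2,745,859.70 = 3.0320.
EPS therefore changes by 3.0320 × (+15.9%) = +48.2%.

+48.2%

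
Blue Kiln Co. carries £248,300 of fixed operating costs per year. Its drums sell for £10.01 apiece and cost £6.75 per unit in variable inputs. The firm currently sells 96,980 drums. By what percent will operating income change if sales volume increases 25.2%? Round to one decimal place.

+117.4%

Total contribution margin = 96,980 × £3.26 = £316,154.80.
Operating income = contribution − fixed costs = £316,154.80 − £248,300 = £67,854.80.
Degree of operating leverage = £316,154.80 / £67,854.80 = 4.6593.
So EBIT moves 4.6593 × (+25.2%) = +117.4%.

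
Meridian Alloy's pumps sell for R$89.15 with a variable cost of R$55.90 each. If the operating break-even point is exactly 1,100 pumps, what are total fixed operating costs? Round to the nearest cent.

Contribution margin per unit = R$89.15 − R$55.90 = R$33.25.
Fixed costs = break-even units × CM = 1,100 × R$33.25 = R$36,575.00.

R$36,575.00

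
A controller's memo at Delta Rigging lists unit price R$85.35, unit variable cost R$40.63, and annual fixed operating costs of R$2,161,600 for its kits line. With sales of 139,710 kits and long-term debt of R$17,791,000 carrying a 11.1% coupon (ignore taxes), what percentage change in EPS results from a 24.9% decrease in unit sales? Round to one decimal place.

-73.7%

At 139,710 units, contribution = 139,710 × R$44.72 = R$6,247,831.20.
Subtracting fixed costs: EBIT = R$6,247,831.20 − R$2,161,600 = R$4,086,231.20.
Interest = R$1,974,801.00, so EBIT − I = R$2,111,430.20.
Degree of combined leverage = contribution ÷ (EBIT − I) = R$6,247,831.20 ÷ R$2,111,430.20 = 2.9591.
EPS therefore changes by 2.9591 × (-24.9%) = -73.7%.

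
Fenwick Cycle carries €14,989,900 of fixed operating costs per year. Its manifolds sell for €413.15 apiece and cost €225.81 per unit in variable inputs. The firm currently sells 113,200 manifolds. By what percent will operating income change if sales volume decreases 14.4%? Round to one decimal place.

-49.1%

At 113,200 units, contribution = 113,200 × €187.34 = €21,206,888.00.
Subtracting fixed costs: EBIT = €21,206,888.00 − €14,989,900 = €6,216,988.00.
Degree of operating leverage = €21,206,888.00 / €6,216,988.00 = 3.4111.
%ΔEBIT = DOL × %ΔSales = 3.4111 × -14.4% = -49.1%.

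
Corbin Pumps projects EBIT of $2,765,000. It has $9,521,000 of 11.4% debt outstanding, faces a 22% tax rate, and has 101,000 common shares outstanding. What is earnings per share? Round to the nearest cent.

$12.97

Pre-tax income = $2,765,000 − $1,085,394.00 = $1,679,606.00.
After tax at 22%: net income = $1,679,606.00 × 0.78 = $1,310,092.68.
Per share: $1,310,092.68 / 101,000 shares = $12.97.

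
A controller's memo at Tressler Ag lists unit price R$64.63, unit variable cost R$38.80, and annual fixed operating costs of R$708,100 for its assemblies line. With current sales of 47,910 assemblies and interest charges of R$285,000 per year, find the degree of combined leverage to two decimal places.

Contribution at this volume is 47,910 × R$25.83 = R$1,237,515.30.
Operating income = contribution − fixed costs = R$1,237,515.30 − R$708,100 = R$529,415.30. Interest = R$285,000.00.
DOL = R$1,237,515.30 ÷ R$529,415.30 = 2.3375; DFL = R$529,415.30 ÷ R$244,415.30 = 2.1660.
DCL = DOL × DFL = 2.3375 × 2.1660 = 5.0630.

5.06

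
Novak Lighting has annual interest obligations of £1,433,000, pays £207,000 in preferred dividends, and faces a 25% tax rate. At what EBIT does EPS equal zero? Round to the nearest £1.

Grossing the preferred dividend up to pre-tax terms: £207,000 / (1 − 0.25) = £276,000.00.
EPS = 0 when EBIT covers interest plus the pre-tax preferred burden: £1,433,000 + £276,000.00 = £1,709,000.00.

£1,709,000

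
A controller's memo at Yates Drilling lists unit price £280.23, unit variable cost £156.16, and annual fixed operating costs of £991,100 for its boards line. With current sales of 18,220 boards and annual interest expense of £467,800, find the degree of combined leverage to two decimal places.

Total contribution margin = 18,220 × £124.07 = £2,260,555.40.
EBIT = £2,260,555.40 − £991,100 = £1,269,455.40. Interest = £467,800.00.
DOL = £2,260,555.40 ÷ £1,269,455.40 = 1.7807; DFL = £1,269,455.40 ÷ £801,655.40 = 1.5835.
Combined leverage = 1.7807 × 1.5835 = 2.8197.

2.82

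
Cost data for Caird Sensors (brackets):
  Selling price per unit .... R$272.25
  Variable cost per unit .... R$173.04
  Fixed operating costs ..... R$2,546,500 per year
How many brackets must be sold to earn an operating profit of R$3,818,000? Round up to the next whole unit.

64,152 brackets

Each unit contributes R$272.25 − R$173.04 = R$99.21.
Required volume = (fixed costs + target profit) ÷ CM = (R$2,546,500 + R$3,818,000) ÷ R$99.21 = 64,151.80, so 64,152 brackets.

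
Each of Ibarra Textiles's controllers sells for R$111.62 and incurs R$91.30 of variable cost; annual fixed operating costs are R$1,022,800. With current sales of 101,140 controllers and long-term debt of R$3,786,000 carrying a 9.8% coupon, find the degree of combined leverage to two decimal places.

3.11

At 101,140 units, contribution = 101,140 × R$20.32 = R$2,055,164.80.
Operating income = contribution − fixed costs = R$2,055,164.80 − R$1,022,800 = R$1,032,364.80. Interest = R$371,028.00.
DOL = R$2,055,164.80 ÷ R$1,032,364.80 = 1.9907; DFL = R$1,032,364.80 ÷ R$661,336.80 = 1.5610.
DCL = DOL × DFL = 1.9907 × 1.5610 = 3.1075.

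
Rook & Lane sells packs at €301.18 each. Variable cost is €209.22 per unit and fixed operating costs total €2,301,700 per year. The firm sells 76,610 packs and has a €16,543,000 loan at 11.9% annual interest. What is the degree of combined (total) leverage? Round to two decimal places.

2.54

At 76,610 units, contribution = 76,610 × €91.96 = €7,045,055.60.
Operating income = contribution − fixed costs = €7,045,055.60 − €2,301,700 = €4,743,355.60. Interest = €1,968,617.00.
DOL = €7,045,055.60 ÷ €4,743,355.60 = 1.4852; DFL = €4,743,355.60 ÷ €2,774,738.60 = 1.7095.
DCL = DOL × DFL = 1.4852 × 1.7095 = 2.5389.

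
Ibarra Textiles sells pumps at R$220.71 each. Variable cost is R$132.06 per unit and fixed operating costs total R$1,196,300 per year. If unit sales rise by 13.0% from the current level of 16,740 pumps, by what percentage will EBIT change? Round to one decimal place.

+67.1%

Total contribution margin = 16,740 × R$88.65 = R$1,484,001.00.
Operating income = contribution − fixed costs = R$1,484,001.00 − R$1,196,300 = R$287,701.00.
Degree of operating leverage = R$1,484,001.00 / R$287,701.00 = 5.1581.
%ΔEBIT = DOL × %ΔSales = 5.1581 × +13.0% = +67.1%.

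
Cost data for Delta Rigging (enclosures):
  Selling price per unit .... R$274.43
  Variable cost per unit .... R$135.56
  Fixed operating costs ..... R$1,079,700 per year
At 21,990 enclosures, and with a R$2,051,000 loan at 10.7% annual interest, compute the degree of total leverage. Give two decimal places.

1.74

At 21,990 units, contribution = 21,990 × R$138.87 = R$3,053,751.30.
Operating income = contribution − fixed costs = R$3,053,751.30 − R$1,079,700 = R$1,974,051.30. Interest = R$219,457.00.
DOL = R$3,053,751.30 ÷ R$1,974,051.30 = 1.5469; DFL = R$1,974,051.30 ÷ R$1,754,594.30 = 1.1251.
DCL = DOL × DFL = 1.5469 × 1.1251 = 1.7404.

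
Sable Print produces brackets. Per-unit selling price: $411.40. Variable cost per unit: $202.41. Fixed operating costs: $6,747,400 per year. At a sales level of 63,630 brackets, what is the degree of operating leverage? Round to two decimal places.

2.03

Total contribution margin = 63,630 × $208.99 = $13,298,033.70.
Subtracting fixed costs: EBIT = $13,298,033.70 − $6,747,400 = $6,550,633.70.
DOL = contribution ÷ EBIT = $13,298,033.70 ÷ $6,550,633.70 = 2.0300.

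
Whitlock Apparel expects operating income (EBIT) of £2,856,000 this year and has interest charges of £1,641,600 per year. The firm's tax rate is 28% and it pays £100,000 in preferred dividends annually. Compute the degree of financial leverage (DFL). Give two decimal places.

2.66

Interest = £1,641,600.00.
Pre-tax preferred-dividend burden = £100,000 ÷ (1 − 0.28) = £138,888.89.
DFL = EBIT ÷ [EBIT − I − D_p/(1−t)] = £2,856,000 ÷ [£2,856,000 − £1,641,600.00 − £138,888.89] = £2,856,000 ÷ £1,075,511.11 = 2.6555.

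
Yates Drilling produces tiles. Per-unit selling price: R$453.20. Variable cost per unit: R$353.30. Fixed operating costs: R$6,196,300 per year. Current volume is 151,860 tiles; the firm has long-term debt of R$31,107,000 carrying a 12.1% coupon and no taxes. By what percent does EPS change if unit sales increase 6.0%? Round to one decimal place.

Contribution at this volume is 151,860 × R$99.90 = R$15,170,814.00.
Operating income = contribution − fixed costs = R$15,170,814.00 − R$6,196,300 = R$8,974,514.00.
Interest = R$3,763,947.00, so EBIT − I = R$5,210,567.00.
Degree of combined leverage = contribution ÷ (EBIT − I) = R$15,170,814.00 ÷ R$5,210,567.00 = 2.9115.
EPS therefore changes by 2.9115 × (+6.0%) = +17.5%.

+17.5%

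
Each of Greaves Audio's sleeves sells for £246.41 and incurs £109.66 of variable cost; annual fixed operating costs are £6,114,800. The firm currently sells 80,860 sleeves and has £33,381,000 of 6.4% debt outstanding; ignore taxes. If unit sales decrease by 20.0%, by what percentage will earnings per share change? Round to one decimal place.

At 80,860 units, contribution = 80,860 × £136.75 = £11,057,605.00.
Operating income = contribution − fixed costs = £11,057,605.00 − £6,114,800 = £4,942,805.00.
After interest of £2,136,384.00, pre-tax earnings = £2,806,421.00.
Degree of combined leverage = contribution ÷ (EBIT − I) = £11,057,605.00 ÷ £2,806,421.00 = 3.9401.
%ΔEPS = DCL × %ΔSales = 3.9401 × -20.0% = -78.8%.

-78.8%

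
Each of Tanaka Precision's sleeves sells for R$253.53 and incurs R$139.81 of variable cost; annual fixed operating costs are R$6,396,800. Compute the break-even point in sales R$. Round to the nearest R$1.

CM per unit = R$253.53 − R$139.81 = R$113.72; CM ratio = R$113.72 / R$253.53 = 0.4485.
Break-even sales = FC ÷ CM ratio = R$6,396,800 × R$253.53 / R$113.72 = R$14,261,174.

R$14,261,174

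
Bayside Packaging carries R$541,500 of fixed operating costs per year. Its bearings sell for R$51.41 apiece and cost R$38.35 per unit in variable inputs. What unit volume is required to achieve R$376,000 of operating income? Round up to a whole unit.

70,253 bearings

Contribution margin per unit = R$51.41 − R$38.35 = R$13.06.
Need Q such that Q × R$13.06 − R$541,500 = R$376,000, i.e. Q = R$917,500 / R$13.06 = 70,252.68 → 70,253.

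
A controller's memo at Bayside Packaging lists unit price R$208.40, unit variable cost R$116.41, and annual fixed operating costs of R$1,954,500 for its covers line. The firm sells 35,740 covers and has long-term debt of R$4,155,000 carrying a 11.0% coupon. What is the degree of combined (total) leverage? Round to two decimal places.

Total contribution margin = 35,740 × R$91.99 = R$3,287,722.60.
EBIT = R$3,287,722.60 − R$1,954,500 = R$1,333,222.60. Interest = R$457,050.00.
DOL = R$3,287,722.60 ÷ R$1,333,222.60 = 2.4660; DFL = R$1,333,222.60 ÷ R$876,172.60 = 1.5216.
DCL = DOL × DFL = 2.4660 × 1.5216 = 3.7523.

3.75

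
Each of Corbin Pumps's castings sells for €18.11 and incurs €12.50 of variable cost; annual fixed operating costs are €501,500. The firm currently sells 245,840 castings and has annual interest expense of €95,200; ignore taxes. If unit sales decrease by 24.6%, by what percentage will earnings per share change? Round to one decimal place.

-43.4%

At 245,840 units, contribution = 245,840 × €5.61 = €1,379,162.40.
Subtracting fixed costs: EBIT = €1,379,162.40 − €501,500 = €877,662.40.
Interest = €95,200.00, so EBIT − I = €782,462.40.
DCL = total CM / (EBIT − I) = €1,379,162.40 / €782,462.40 = 1.7626.
%ΔEPS = DCL × %ΔSales = 1.7626 × -24.6% = -43.4%.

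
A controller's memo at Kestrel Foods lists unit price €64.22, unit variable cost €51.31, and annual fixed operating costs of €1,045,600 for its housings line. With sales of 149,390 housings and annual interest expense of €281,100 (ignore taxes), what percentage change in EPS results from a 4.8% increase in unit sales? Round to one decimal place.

At 149,390 units, contribution = 149,390 × €12.91 = €1,928,624.90.
EBIT = €1,928,624.90 − €1,045,600 = €883,024.90.
After interest of €281,100.00, pre-tax earnings = €601,924.90.
Degree of combined leverage = contribution ÷ (EBIT − I) = €1,928,624.90 ÷ €601,924.90 = 3.2041.
EPS therefore changes by 3.2041 × (+4.8%) = +15.4%.

+15.4%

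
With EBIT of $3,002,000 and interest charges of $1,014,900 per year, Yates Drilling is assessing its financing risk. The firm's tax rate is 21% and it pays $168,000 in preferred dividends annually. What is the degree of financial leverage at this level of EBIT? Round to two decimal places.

Annual interest charges come to $1,014,900.00.
Pre-tax preferred-dividend burden = $168,000 ÷ (1 − 0.21) = $212,658.23.
DFL = EBIT ÷ [EBIT − I − D_p/(1−t)] = $3,002,000 ÷ [$3,002,000 − $1,014,900.00 − $212,658.23] = $3,002,000 ÷ $1,774,441.77 = 1.6918.

1.69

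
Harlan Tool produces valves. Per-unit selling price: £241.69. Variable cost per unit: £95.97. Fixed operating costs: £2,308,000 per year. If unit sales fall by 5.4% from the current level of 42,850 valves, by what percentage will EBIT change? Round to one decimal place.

At 42,850 units, contribution = 42,850 × £145.72 = £6,244,102.00.
Operating income = contribution − fixed costs = £6,244,102.00 − £2,308,000 = £3,936,102.00.
DOL = contribution ÷ EBIT = £6,244,102.00 ÷ £3,936,102.00 = 1.5864.
Operating income changes by 1.5864 × -5.4% = -8.6%.

-8.6%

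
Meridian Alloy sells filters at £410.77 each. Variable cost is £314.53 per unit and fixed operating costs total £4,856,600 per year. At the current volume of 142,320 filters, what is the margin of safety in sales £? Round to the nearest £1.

Each unit contributes £410.77 − £314.53 = £96.24. Break-even units = £4,856,600 ÷ £96.24 = 50,463.42; break-even revenue = 50,463.42 × £410.77 = £20,728,860.99.
Current sales = 142,320 × £410.77 = £58,460,786.40.
Margin of safety = £58,460,786.40 − £20,728,860.99 = £37,731,925.

£37,731,925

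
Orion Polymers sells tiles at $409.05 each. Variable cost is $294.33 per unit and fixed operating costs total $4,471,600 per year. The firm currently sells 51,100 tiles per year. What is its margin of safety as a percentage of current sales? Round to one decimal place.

Each unit contributes $409.05 − $294.33 = $114.72. Break-even units = $4,471,600 ÷ $114.72 = 38,978.38; break-even revenue = 38,978.38 × $409.05 = $15,944,107.22.
Actual sales revenue = 51,100 × $409.05 = $20,902,455.00.
Margin of safety = ($20,902,455.00 − $15,944,107.22) ÷ $20,902,455.00 = 23.7%.

23.7%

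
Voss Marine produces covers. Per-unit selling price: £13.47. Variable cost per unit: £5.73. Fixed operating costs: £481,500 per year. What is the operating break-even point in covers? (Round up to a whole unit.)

62,210 covers

Contribution margin per unit = £13.47 − £5.73 = £7.74.
Break-even volume = fixed costs ÷ CM per unit = £481,500 ÷ £7.74 = 62,209.30, so 62,210 covers.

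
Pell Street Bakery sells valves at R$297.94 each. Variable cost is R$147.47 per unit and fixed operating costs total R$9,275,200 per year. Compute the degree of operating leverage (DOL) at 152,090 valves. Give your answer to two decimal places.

Contribution at this volume is 152,090 × R$150.47 = R$22,884,982.30.
Subtracting fixed costs: EBIT = R$22,884,982.30 − R$9,275,200 = R$13,609,782.30.
Degree of operating leverage = R$22,884,982.30 / R$13,609,782.30 = 1.6815.

1.68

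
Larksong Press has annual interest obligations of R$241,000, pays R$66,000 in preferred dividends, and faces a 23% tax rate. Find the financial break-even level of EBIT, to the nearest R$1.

R$326,714

Grossing the preferred dividend up to pre-tax terms: R$66,000 / (1 − 0.23) = R$85,714.29.
Financial break-even EBIT = interest + D_p ÷ (1 − t) = R$241,000 + R$85,714.29 = R$326,714.29.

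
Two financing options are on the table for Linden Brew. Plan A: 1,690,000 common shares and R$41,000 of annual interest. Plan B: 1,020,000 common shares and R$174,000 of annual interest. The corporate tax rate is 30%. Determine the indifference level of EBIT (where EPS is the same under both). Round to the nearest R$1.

Set EPS_A = EPS_B: (EBIT − R$41,000)(1 − 0.30) ÷ 1,690,000 = (EBIT − R$174,000)(1 − 0.30) ÷ 1,020,000.
Cancelling (1 − t) and cross-multiplying: 1,020,000·(EBIT − 41,000) = 1,690,000·(EBIT − 174,000).
Solving, EBIT = (174,000·1,690,000 − 41,000·1,020,000) / (1,690,000 − 1,020,000) = 252,240,000,000 / 670,000 = 376,477.61.

R$376,478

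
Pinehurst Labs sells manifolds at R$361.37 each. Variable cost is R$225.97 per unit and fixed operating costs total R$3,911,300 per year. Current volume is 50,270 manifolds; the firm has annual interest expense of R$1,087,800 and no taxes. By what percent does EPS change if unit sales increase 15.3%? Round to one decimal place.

At 50,270 units, contribution = 50,270 × R$135.40 = R$6,806,558.00.
EBIT = R$6,806,558.00 − R$3,911,300 = R$2,895,258.00.
After interest of R$1,087,800.00, pre-tax earnings = R$1,807,458.00.
DCL = total CM / (EBIT − I) = R$6,806,558.00 / R$1,807,458.00 = 3.7658.
%ΔEPS = DCL × %ΔSales = 3.7658 × +15.3% = +57.6%.

+57.6%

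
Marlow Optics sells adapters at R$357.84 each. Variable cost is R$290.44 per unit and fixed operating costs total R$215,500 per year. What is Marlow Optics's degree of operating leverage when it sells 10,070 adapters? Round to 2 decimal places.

1.47

Contribution at this volume is 10,070 × R$67.40 = R$678,718.00.
Operating income = contribution − fixed costs = R$678,718.00 − R$215,500 = R$463,218.00.
Degree of operating leverage = R$678,718.00 / R$463,218.00 = 1.4652.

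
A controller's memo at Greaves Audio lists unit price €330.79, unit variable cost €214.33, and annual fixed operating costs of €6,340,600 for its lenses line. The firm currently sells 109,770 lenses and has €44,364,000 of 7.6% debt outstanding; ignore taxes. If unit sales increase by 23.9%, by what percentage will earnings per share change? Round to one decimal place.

+99.5%

At 109,770 units, contribution = 109,770 × €116.46 = €12,783,814.20.
EBIT = €12,783,814.20 − €6,340,600 = €6,443,214.20.
After interest of €3,371,664.00, pre-tax earnings = €3,071,550.20.
Degree of combined leverage = contribution ÷ (EBIT − I) = €12,783,814.20 ÷ €3,071,550.20 = 4.1620.
%ΔEPS = DCL × %ΔSales = 4.1620 × +23.9% = +99.5%.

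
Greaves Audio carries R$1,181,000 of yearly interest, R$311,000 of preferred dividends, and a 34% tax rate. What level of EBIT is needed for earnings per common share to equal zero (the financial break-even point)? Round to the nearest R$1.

R$1,652,212

Grossing the preferred dividend up to pre-tax terms: R$311,000 / (1 − 0.34) = R$471,212.12.
Financial break-even EBIT = interest + D_p ÷ (1 − t) = R$1,181,000 + R$471,212.12 = R$1,652,212.12.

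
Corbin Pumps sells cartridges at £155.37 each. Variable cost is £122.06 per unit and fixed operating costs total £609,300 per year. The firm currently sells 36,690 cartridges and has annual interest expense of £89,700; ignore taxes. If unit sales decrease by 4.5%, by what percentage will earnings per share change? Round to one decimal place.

Total contribution margin = 36,690 × £33.31 = £1,222,143.90.
Subtracting fixed costs: EBIT = £1,222,143.90 − £609,300 = £612,843.90.
Interest = £89,700.00, so EBIT − I = £523,143.90.
DCL = total CM / (EBIT − I) = £1,222,143.90 / £523,143.90 = 2.3362.
EPS therefore changes by 2.3362 × (-4.5%) = -10.5%.

-10.5%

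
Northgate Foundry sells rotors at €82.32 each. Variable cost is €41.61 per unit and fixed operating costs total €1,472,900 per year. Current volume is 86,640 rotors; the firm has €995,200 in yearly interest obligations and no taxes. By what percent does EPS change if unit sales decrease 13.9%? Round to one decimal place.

-46.3%

Contribution at this volume is 86,640 × €40.71 = €3,527,114.40.
EBIT = €3,527,114.40 − €1,472,900 = €2,054,214.40.
Interest = €995,200.00, so EBIT − I = €1,059,014.40.
DCL = total CM / (EBIT − I) = €3,527,114.40 / €1,059,014.40 = 3.3306.
EPS therefore changes by 3.3306 × (-13.9%) = -46.3%.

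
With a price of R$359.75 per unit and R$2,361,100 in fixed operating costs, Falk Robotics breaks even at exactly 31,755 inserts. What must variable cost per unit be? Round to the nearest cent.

R$285.40

At break-even, FC = Q × (P − VC), so P − VC = R$2,361,100 ÷ 31,755 = R$74.3536.
Variable cost per unit = R$359.75 − R$74.3536 = R$285.40.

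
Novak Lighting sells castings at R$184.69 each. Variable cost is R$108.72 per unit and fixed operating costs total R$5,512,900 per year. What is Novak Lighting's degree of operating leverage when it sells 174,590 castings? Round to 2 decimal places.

1.71

Contribution at this volume is 174,590 × R$75.97 = R$13,263,602.30.
EBIT = R$13,263,602.30 − R$5,512,900 = R$7,750,702.30.
So DOL = total CM / EBIT = R$13,263,602.30 / R$7,750,702.30 = 1.7113.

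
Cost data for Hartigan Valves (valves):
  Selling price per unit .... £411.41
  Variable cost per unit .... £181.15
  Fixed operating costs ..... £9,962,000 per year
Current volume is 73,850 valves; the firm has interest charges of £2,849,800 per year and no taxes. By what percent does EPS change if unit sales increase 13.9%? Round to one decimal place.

+56.4%

At 73,850 units, contribution = 73,850 × £230.26 = £17,004,701.00.
Subtracting fixed costs: EBIT = £17,004,701.00 − £9,962,000 = £7,042,701.00.
After interest of £2,849,800.00, pre-tax earnings = £4,192,901.00.
DCL = total CM / (EBIT − I) = £17,004,701.00 / £4,192,901.00 = 4.0556.
%ΔEPS = DCL × %ΔSales = 4.0556 × +13.9% = +56.4%.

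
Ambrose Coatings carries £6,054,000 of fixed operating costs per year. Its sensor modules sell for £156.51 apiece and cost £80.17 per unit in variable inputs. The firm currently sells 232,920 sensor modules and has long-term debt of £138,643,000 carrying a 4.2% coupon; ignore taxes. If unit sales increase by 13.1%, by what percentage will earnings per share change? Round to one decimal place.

+39.5%

Total contribution margin = 232,920 × £76.34 = £17,781,112.80.
Subtracting fixed costs: EBIT = £17,781,112.80 − £6,054,000 = £11,727,112.80.
After interest of £5,823,006.00, pre-tax earnings = £5,904,106.80.
DCL = total CM / (EBIT − I) = £17,781,112.80 / £5,904,106.80 = 3.0117.
%ΔEPS = DCL × %ΔSales = 3.0117 × +13.1% = +39.5%.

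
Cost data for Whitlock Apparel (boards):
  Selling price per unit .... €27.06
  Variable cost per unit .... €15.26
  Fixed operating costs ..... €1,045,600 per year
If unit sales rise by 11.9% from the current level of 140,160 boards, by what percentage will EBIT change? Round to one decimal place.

Total contribution margin = 140,160 × €11.80 = €1,653,888.00.
Subtracting fixed costs: EBIT = €1,653,888.00 − €1,045,600 = €608,288.00.
So DOL = total CM / EBIT = €1,653,888.00 / €608,288.00 = 2.7189.
Operating income changes by 2.7189 × +11.9% = +32.4%.

+32.4%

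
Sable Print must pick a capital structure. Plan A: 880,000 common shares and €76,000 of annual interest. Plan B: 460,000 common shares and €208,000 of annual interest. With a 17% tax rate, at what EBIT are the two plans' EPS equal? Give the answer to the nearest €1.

At indifference, (EBIT − 76,000)(1 − t)/880,000 = (EBIT − 208,000)(1 − t)/460,000.
The (1 − t) factor cancels: (EBIT − 76,000) × 460,000 = (EBIT − 208,000) × 880,000.
Solving, EBIT = (208,000·880,000 − 76,000·460,000) / (880,000 − 460,000) = 148,080,000,000 / 420,000 = 352,571.43.

€352,571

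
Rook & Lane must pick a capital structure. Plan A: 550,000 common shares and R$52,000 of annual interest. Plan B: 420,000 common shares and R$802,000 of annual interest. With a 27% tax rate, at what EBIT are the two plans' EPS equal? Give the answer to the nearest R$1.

R$3,225,077

At indifference, (EBIT − 52,000)(1 − t)/550,000 = (EBIT − 802,000)(1 − t)/420,000.
The (1 − t) factor cancels: (EBIT − 52,000) × 420,000 = (EBIT − 802,000) × 550,000.
Solving, EBIT = (802,000·550,000 − 52,000·420,000) / (550,000 − 420,000) = 419,260,000,000 / 130,000 = 3,225,076.92.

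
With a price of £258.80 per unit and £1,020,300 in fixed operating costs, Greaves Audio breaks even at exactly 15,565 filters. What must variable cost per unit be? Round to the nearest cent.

£193.25

At break-even, FC = Q × (P − VC), so P − VC = £1,020,300 ÷ 15,565 = £65.5509.
Hence VC = price − CM = £258.80 − £65.5509 = £193.25.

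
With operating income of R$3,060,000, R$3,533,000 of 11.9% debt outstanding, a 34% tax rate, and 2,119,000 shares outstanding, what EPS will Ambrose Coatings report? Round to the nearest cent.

Pre-tax income = R$3,060,000 − R$420,427.00 = R$2,639,573.00.
Net income = R$2,639,573.00 × (1 − 0.34) = R$1,742,118.18.
EPS = R$1,742,118.18 ÷ 2,119,000 = R$0.82.

R$0.82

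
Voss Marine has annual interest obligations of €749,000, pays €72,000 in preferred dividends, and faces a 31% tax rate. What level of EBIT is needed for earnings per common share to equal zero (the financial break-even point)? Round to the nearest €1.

Preferred dividends are paid after tax, so their pre-tax equivalent is €72,000 ÷ (1 − 0.31) = €104,347.83.
EPS = 0 when EBIT covers interest plus the pre-tax preferred burden: €749,000 + €104,347.83 = €853,347.83.

€853,348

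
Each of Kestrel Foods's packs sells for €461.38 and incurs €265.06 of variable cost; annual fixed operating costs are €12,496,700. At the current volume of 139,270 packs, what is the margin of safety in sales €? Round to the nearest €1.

€34,887,365

Contribution margin per unit = €461.38 − €265.06 = €196.32. Break-even units = €12,496,700 ÷ €196.32 = 63,654.75; break-even revenue = 63,654.75 × €461.38 = €29,369,027.33.
Current sales = 139,270 × €461.38 = €64,256,392.60.
Margin of safety = €64,256,392.60 − €29,369,027.33 = €34,887,365.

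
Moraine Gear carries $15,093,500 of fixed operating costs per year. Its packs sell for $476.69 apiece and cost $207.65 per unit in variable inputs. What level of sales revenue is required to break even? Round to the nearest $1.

Contribution margin per unit = $476.69 − $207.65 = $269.04, a CM ratio of $269.04 ÷ $476.69 = 0.5644.
Break-even sales = FC ÷ CM ratio = $15,093,500 × $476.69 / $269.04 = $26,742,940.

$26,742,940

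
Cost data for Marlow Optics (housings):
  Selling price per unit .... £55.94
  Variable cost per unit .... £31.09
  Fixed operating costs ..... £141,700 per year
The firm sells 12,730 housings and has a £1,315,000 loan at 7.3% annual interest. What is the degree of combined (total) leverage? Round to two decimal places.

4.02

At 12,730 units, contribution = 12,730 × £24.85 = £316,340.50.
Operating income = contribution − fixed costs = £316,340.50 − £141,700 = £174,640.50. Interest = £95,995.00.
DOL = £316,340.50 ÷ £174,640.50 = 1.8114; DFL = £174,640.50 ÷ £78,645.50 = 2.2206.
DCL = DOL × DFL = 1.8114 × 2.2206 = 4.0224.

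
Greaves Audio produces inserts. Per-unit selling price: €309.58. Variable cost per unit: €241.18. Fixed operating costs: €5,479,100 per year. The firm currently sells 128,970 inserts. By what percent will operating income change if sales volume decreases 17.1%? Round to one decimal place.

-45.1%

Total contribution margin = 128,970 × €68.40 = €8,821,548.00.
EBIT = €8,821,548.00 − €5,479,100 = €3,342,448.00.
DOL = contribution ÷ EBIT = €8,821,548.00 ÷ €3,342,448.00 = 2.6392.
So EBIT moves 2.6392 × (-17.1%) = -45.1%.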